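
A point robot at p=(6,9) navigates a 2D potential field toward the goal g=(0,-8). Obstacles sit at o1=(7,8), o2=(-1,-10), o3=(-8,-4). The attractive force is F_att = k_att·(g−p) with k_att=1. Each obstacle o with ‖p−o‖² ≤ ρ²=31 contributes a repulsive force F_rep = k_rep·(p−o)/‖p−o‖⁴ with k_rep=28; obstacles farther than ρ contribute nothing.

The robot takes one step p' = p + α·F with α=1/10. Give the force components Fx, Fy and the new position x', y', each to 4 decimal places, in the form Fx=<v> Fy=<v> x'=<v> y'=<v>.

F_att = 1·(g−p) = 1·(-6,-17) = (-6.0000,-17.0000)
o1: d²=2 ≤ ρ²=31; F_rep = 28·(-1,1)/2² = (-7.0000,7.0000)
o2: d²=410 > ρ²=31 → inactive
o3: d²=365 > ρ²=31 → inactive
F = F_att + ΣF_rep = (-13.0000,-10.0000)
p' = p + 1/10·F = (4.7000,8.0000)

Fx=-13.0000 Fy=-10.0000 x'=4.7000 y'=8.0000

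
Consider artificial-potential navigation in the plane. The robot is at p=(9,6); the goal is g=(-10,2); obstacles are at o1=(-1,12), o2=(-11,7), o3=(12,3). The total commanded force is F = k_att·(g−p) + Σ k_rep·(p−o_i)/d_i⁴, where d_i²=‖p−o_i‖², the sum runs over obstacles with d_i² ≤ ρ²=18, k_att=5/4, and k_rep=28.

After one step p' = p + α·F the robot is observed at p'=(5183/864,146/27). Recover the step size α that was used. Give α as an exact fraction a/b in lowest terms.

F_att = 5/4·(g−p) = 5/4·(-19,-4) = (-23.7500,-5.0000)
o1: d²=136 > ρ²=18 → inactive
o2: d²=401 > ρ²=18 → inactive
o3: d²=18 ≤ ρ²=18; F_rep = 28·(-3,3)/18² = (-0.2593,0.2593)
F = F_att + ΣF_rep = (-24.0093,-4.7407)
Δp = p'−p = (-3.0012,-0.5926); α = Δx/Fx = (-2593/864) / (-2593/108) = 1/8
check: Δy/Fy = (-16/27) / (-128/27) = 1/8 ✓

α = 1/8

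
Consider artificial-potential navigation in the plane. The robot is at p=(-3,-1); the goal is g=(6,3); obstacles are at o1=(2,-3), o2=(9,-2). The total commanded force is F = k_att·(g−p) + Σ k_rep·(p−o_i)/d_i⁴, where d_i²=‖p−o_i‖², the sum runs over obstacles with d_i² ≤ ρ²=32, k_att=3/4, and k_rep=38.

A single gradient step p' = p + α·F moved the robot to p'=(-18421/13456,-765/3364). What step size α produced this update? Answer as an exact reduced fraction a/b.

F_att = 3/4·(g−p) = 3/4·(9,4) = (6.7500,3.0000)
o1: d²=29 ≤ ρ²=32; F_rep = 38·(-5,2)/29² = (-0.2259,0.0904)
o2: d²=145 > ρ²=32 → inactive
F = F_att + ΣF_rep = (6.5241,3.0904)
Δp = p'−p = (1.6310,0.7726); α = Δx/Fx = (21947/13456) / (21947/3364) = 1/4
check: Δy/Fy = (2599/3364) / (2599/841) = 1/4 ✓

α = 1/4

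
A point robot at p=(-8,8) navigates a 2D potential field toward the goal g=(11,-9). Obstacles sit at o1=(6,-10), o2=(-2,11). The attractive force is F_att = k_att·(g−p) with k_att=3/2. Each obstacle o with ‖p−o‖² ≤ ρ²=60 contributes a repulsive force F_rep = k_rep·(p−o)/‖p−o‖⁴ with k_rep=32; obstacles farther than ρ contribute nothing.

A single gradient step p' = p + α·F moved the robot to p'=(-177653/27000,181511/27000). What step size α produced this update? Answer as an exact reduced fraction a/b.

α = 1/20

F_att = 3/2·(g−p) = 3/2·(19,-17) = (28.5000,-25.5000)
o1: d²=520 > ρ²=60 → inactive
o2: d²=45 ≤ ρ²=60; F_rep = 32·(-6,-3)/45² = (-0.0948,-0.0474)
F = F_att + ΣF_rep = (28.4052,-25.5474)
Δp = p'−p = (1.4203,-1.2774); α = Δx/Fx = (38347/27000) / (38347/1350) = 1/20
check: Δy/Fy = (-34489/27000) / (-34489/1350) = 1/20 ✓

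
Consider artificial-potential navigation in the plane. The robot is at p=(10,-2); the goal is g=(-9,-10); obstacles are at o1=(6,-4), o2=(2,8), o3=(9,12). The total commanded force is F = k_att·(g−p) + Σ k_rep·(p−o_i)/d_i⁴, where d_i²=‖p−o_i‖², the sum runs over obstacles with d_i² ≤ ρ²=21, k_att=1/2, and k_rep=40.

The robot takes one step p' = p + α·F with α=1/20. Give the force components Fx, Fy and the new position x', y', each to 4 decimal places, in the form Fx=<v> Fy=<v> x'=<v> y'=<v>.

Fx=-9.1000 Fy=-3.8000 x'=9.5450 y'=-2.1900

F_att = 1/2·(g−p) = 1/2·(-19,-8) = (-9.5000,-4.0000)
o1: d²=20 ≤ ρ²=21; F_rep = 40·(4,2)/20² = (0.4000,0.2000)
o2: d²=164 > ρ²=21 → inactive
o3: d²=197 > ρ²=21 → inactive
F = F_att + ΣF_rep = (-9.1000,-3.8000)
p' = p + 1/20·F = (9.5450,-2.1900)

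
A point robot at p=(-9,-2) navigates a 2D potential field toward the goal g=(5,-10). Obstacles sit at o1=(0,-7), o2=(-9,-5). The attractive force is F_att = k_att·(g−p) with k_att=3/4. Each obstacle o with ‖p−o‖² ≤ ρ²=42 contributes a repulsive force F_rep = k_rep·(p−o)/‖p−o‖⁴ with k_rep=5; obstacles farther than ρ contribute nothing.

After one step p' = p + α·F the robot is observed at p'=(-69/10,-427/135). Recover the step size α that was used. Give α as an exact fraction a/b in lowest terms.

F_att = 3/4·(g−p) = 3/4·(14,-8) = (10.5000,-6.0000)
o1: d²=106 > ρ²=42 → inactive
o2: d²=9 ≤ ρ²=42; F_rep = 5·(0,3)/9² = (0.0000,0.1852)
F = F_att + ΣF_rep = (10.5000,-5.8148)
Δp = p'−p = (2.1000,-1.1630); α = Δx/Fx = (21/10) / (21/2) = 1/5
check: Δy/Fy = (-157/135) / (-157/27) = 1/5 ✓

α = 1/5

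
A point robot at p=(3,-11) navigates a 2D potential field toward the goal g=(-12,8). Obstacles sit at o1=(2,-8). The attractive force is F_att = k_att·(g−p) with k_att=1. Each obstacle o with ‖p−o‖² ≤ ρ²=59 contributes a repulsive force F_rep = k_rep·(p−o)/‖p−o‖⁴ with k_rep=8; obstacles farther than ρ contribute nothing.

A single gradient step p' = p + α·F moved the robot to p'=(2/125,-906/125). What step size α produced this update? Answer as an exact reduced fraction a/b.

F_att = 1·(g−p) = 1·(-15,19) = (-15.0000,19.0000)
o1: d²=10 ≤ ρ²=59; F_rep = 8·(1,-3)/10² = (0.0800,-0.2400)
F = F_att + ΣF_rep = (-14.9200,18.7600)
Δp = p'−p = (-2.9840,3.7520); α = Δx/Fx = (-373/125) / (-373/25) = 1/5
check: Δy/Fy = (469/125) / (469/25) = 1/5 ✓

α = 1/5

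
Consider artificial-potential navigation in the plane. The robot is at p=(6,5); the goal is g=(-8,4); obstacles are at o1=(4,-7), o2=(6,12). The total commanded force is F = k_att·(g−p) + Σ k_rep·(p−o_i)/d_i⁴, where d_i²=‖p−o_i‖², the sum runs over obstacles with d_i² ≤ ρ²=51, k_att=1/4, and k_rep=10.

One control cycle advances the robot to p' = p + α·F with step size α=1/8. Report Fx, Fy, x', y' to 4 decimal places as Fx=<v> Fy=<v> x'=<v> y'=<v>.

F_att = 1/4·(g−p) = 1/4·(-14,-1) = (-3.5000,-0.2500)
o1: d²=148 > ρ²=51 → inactive
o2: d²=49 ≤ ρ²=51; F_rep = 10·(0,-7)/49² = (0.0000,-0.0292)
F = F_att + ΣF_rep = (-3.5000,-0.2792)
p' = p + 1/8·F = (5.5625,4.9651)

Fx=-3.5000 Fy=-0.2792 x'=5.5625 y'=4.9651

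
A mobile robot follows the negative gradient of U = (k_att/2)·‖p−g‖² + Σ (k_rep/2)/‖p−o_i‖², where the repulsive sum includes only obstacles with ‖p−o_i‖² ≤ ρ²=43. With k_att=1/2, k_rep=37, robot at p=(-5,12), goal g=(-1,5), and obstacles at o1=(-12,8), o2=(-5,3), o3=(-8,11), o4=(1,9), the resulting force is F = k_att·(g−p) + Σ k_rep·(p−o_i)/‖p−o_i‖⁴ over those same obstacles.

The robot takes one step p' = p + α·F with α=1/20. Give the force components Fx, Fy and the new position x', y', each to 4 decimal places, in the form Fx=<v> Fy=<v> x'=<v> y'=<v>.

Fx=3.1100 Fy=-3.1300 x'=-4.8445 y'=11.8435

F_att = 1/2·(g−p) = 1/2·(4,-7) = (2.0000,-3.5000)
o1: d²=65 > ρ²=43 → inactive
o2: d²=81 > ρ²=43 → inactive
o3: d²=10 ≤ ρ²=43; F_rep = 37·(3,1)/10² = (1.1100,0.3700)
o4: d²=45 > ρ²=43 → inactive
F = F_att + ΣF_rep = (3.1100,-3.1300)
p' = p + 1/20·F = (-4.8445,11.8435)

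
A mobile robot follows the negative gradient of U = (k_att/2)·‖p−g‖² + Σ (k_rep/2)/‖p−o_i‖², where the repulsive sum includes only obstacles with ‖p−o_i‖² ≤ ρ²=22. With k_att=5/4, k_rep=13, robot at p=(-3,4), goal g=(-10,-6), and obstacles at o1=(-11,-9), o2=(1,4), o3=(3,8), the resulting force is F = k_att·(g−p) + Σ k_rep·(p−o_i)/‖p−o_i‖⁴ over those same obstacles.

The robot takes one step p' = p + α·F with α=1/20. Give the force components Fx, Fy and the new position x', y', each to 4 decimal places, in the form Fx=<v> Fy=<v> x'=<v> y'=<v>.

F_att = 5/4·(g−p) = 5/4·(-7,-10) = (-8.7500,-12.5000)
o1: d²=233 > ρ²=22 → inactive
o2: d²=16 ≤ ρ²=22; F_rep = 13·(-4,0)/16² = (-0.2031,0.0000)
o3: d²=52 > ρ²=22 → inactive
F = F_att + ΣF_rep = (-8.9531,-12.5000)
p' = p + 1/20·F = (-3.4477,3.3750)

Fx=-8.9531 Fy=-12.5000 x'=-3.4477 y'=3.3750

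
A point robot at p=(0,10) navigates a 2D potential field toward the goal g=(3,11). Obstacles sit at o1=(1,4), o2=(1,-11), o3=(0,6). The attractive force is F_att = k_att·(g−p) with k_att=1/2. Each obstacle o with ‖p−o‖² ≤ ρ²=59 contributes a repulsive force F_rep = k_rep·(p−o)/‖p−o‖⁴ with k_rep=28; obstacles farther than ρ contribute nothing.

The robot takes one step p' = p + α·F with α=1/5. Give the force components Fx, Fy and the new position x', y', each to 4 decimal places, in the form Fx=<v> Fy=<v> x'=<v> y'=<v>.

Fx=1.4795 Fy=1.0602 x'=0.2959 y'=10.2120

F_att = 1/2·(g−p) = 1/2·(3,1) = (1.5000,0.5000)
o1: d²=37 ≤ ρ²=59; F_rep = 28·(-1,6)/37² = (-0.0205,0.1227)
o2: d²=442 > ρ²=59 → inactive
o3: d²=16 ≤ ρ²=59; F_rep = 28·(0,4)/16² = (0.0000,0.4375)
F = F_att + ΣF_rep = (1.4795,1.0602)
p' = p + 1/5·F = (0.2959,10.2120)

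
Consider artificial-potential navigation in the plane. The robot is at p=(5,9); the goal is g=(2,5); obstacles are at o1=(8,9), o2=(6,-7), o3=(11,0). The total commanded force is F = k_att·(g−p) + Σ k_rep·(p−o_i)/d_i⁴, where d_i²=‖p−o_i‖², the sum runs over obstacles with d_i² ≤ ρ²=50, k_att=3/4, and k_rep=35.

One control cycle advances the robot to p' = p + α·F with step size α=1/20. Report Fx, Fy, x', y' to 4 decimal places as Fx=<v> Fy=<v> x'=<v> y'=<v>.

Fx=-3.5463 Fy=-3.0000 x'=4.8227 y'=8.8500

F_att = 3/4·(g−p) = 3/4·(-3,-4) = (-2.2500,-3.0000)
o1: d²=9 ≤ ρ²=50; F_rep = 35·(-3,0)/9² = (-1.2963,0.0000)
o2: d²=257 > ρ²=50 → inactive
o3: d²=117 > ρ²=50 → inactive
F = F_att + ΣF_rep = (-3.5463,-3.0000)
p' = p + 1/20·F = (4.8227,8.8500)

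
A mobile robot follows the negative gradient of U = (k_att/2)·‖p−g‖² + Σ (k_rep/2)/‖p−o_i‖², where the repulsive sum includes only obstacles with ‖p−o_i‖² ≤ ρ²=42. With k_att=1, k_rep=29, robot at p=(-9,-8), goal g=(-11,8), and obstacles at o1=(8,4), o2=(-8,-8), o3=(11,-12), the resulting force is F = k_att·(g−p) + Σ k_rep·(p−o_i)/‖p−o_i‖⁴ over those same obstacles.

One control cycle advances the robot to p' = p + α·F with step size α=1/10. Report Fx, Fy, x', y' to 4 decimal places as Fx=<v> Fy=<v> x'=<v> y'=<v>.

F_att = 1·(g−p) = 1·(-2,16) = (-2.0000,16.0000)
o1: d²=433 > ρ²=42 → inactive
o2: d²=1 ≤ ρ²=42; F_rep = 29·(-1,0)/1² = (-29.0000,0.0000)
o3: d²=416 > ρ²=42 → inactive
F = F_att + ΣF_rep = (-31.0000,16.0000)
p' = p + 1/10·F = (-12.1000,-6.4000)

Fx=-31.0000 Fy=16.0000 x'=-12.1000 y'=-6.4000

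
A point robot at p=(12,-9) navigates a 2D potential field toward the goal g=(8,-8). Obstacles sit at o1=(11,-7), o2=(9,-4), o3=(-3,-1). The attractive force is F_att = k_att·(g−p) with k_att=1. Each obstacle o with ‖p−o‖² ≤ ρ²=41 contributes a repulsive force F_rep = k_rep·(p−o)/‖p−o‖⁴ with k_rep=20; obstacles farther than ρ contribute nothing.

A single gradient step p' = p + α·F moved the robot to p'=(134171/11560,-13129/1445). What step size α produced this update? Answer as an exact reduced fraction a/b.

α = 1/8

F_att = 1·(g−p) = 1·(-4,1) = (-4.0000,1.0000)
o1: d²=5 ≤ ρ²=41; F_rep = 20·(1,-2)/5² = (0.8000,-1.6000)
o2: d²=34 ≤ ρ²=41; F_rep = 20·(3,-5)/34² = (0.0519,-0.0865)
o3: d²=289 > ρ²=41 → inactive
F = F_att + ΣF_rep = (-3.1481,-0.6865)
Δp = p'−p = (-0.3935,-0.0858); α = Δx/Fx = (-4549/11560) / (-4549/1445) = 1/8
check: Δy/Fy = (-124/1445) / (-992/1445) = 1/8 ✓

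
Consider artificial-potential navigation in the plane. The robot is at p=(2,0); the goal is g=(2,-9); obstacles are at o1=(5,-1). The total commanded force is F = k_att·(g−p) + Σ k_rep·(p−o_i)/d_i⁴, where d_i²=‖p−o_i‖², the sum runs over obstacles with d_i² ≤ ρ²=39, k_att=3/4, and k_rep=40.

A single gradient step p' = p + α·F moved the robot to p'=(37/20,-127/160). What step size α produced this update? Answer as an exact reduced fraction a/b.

α = 1/8

F_att = 3/4·(g−p) = 3/4·(0,-9) = (0.0000,-6.7500)
o1: d²=10 ≤ ρ²=39; F_rep = 40·(-3,1)/10² = (-1.2000,0.4000)
F = F_att + ΣF_rep = (-1.2000,-6.3500)
Δp = p'−p = (-0.1500,-0.7937); α = Δx/Fx = (-3/20) / (-6/5) = 1/8
check: Δy/Fy = (-127/160) / (-127/20) = 1/8 ✓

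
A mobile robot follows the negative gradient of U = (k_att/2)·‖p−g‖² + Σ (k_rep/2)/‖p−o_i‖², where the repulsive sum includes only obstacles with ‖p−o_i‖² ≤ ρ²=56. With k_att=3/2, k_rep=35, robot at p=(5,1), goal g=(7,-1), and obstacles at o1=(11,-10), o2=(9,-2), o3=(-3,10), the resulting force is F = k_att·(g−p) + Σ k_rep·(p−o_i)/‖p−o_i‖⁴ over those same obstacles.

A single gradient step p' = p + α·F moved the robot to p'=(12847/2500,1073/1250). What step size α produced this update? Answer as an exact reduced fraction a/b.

α = 1/20

F_att = 3/2·(g−p) = 3/2·(2,-2) = (3.0000,-3.0000)
o1: d²=157 > ρ²=56 → inactive
o2: d²=25 ≤ ρ²=56; F_rep = 35·(-4,3)/25² = (-0.2240,0.1680)
o3: d²=145 > ρ²=56 → inactive
F = F_att + ΣF_rep = (2.7760,-2.8320)
Δp = p'−p = (0.1388,-0.1416); α = Δx/Fx = (347/2500) / (347/125) = 1/20
check: Δy/Fy = (-177/1250) / (-354/125) = 1/20 ✓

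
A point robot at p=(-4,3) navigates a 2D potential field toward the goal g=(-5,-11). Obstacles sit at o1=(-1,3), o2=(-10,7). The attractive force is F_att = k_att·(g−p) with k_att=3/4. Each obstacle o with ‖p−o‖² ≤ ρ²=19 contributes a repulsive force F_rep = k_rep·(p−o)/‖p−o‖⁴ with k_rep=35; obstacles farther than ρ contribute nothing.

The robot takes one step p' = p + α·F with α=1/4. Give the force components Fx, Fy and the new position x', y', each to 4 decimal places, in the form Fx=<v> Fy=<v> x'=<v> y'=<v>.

Fx=-2.0463 Fy=-10.5000 x'=-4.5116 y'=0.3750

F_att = 3/4·(g−p) = 3/4·(-1,-14) = (-0.7500,-10.5000)
o1: d²=9 ≤ ρ²=19; F_rep = 35·(-3,0)/9² = (-1.2963,0.0000)
o2: d²=52 > ρ²=19 → inactive
F = F_att + ΣF_rep = (-2.0463,-10.5000)
p' = p + 1/4·F = (-4.5116,0.3750)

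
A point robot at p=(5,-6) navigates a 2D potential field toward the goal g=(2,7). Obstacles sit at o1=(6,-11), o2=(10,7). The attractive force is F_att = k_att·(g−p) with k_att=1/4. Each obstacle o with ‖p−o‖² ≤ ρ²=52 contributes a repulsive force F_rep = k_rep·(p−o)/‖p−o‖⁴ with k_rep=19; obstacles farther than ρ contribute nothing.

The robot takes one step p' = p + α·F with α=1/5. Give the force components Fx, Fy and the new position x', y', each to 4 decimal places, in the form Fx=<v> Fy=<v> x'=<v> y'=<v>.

Fx=-0.7781 Fy=3.3905 x'=4.8444 y'=-5.3219

F_att = 1/4·(g−p) = 1/4·(-3,13) = (-0.7500,3.2500)
o1: d²=26 ≤ ρ²=52; F_rep = 19·(-1,5)/26² = (-0.0281,0.1405)
o2: d²=194 > ρ²=52 → inactive
F = F_att + ΣF_rep = (-0.7781,3.3905)
p' = p + 1/5·F = (4.8444,-5.3219)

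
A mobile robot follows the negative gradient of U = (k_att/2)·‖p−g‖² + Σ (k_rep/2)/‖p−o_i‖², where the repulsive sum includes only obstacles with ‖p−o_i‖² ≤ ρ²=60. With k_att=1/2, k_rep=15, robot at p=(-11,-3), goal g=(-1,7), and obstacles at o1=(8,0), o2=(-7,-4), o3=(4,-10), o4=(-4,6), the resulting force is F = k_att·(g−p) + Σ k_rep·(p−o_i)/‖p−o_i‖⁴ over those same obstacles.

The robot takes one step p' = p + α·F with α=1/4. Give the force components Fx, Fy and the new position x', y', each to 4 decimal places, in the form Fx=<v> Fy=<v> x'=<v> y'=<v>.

F_att = 1/2·(g−p) = 1/2·(10,10) = (5.0000,5.0000)
o1: d²=370 > ρ²=60 → inactive
o2: d²=17 ≤ ρ²=60; F_rep = 15·(-4,1)/17² = (-0.2076,0.0519)
o3: d²=274 > ρ²=60 → inactive
o4: d²=130 > ρ²=60 → inactive
F = F_att + ΣF_rep = (4.7924,5.0519)
p' = p + 1/4·F = (-9.8019,-1.7370)

Fx=4.7924 Fy=5.0519 x'=-9.8019 y'=-1.7370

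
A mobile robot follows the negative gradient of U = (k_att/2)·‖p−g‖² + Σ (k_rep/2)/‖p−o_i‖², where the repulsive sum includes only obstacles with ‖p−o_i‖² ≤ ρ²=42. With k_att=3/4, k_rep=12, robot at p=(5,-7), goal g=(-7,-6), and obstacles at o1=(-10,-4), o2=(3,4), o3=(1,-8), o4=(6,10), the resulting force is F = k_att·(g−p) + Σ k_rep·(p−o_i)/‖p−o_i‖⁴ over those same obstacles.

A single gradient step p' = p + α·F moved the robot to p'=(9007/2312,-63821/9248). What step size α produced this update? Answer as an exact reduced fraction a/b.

F_att = 3/4·(g−p) = 3/4·(-12,1) = (-9.0000,0.7500)
o1: d²=234 > ρ²=42 → inactive
o2: d²=125 > ρ²=42 → inactive
o3: d²=17 ≤ ρ²=42; F_rep = 12·(4,1)/17² = (0.1661,0.0415)
o4: d²=290 > ρ²=42 → inactive
F = F_att + ΣF_rep = (-8.8339,0.7915)
Δp = p'−p = (-1.1042,0.0989); α = Δx/Fx = (-2553/2312) / (-2553/289) = 1/8
check: Δy/Fy = (915/9248) / (915/1156) = 1/8 ✓

α = 1/8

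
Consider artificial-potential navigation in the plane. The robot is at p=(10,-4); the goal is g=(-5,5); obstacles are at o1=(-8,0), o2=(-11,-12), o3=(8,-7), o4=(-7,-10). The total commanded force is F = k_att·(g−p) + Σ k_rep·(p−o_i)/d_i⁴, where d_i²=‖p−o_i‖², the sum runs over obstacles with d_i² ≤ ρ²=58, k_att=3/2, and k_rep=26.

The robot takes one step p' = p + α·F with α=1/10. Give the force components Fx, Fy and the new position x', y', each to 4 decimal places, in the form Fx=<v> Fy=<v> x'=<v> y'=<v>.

F_att = 3/2·(g−p) = 3/2·(-15,9) = (-22.5000,13.5000)
o1: d²=340 > ρ²=58 → inactive
o2: d²=505 > ρ²=58 → inactive
o3: d²=13 ≤ ρ²=58; F_rep = 26·(2,3)/13² = (0.3077,0.4615)
o4: d²=325 > ρ²=58 → inactive
F = F_att + ΣF_rep = (-22.1923,13.9615)
p' = p + 1/10·F = (7.7808,-2.6038)

Fx=-22.1923 Fy=13.9615 x'=7.7808 y'=-2.6038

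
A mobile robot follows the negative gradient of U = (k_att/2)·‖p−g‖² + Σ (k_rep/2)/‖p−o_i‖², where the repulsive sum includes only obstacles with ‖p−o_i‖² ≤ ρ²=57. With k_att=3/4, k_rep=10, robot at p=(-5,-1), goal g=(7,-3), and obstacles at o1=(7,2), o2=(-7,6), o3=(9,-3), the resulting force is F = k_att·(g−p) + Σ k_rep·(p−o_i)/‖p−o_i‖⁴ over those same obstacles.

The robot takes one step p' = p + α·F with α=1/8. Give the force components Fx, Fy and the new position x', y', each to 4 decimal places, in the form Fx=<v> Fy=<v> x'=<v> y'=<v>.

Fx=9.0071 Fy=-1.5249 x'=-3.8741 y'=-1.1906

F_att = 3/4·(g−p) = 3/4·(12,-2) = (9.0000,-1.5000)
o1: d²=153 > ρ²=57 → inactive
o2: d²=53 ≤ ρ²=57; F_rep = 10·(2,-7)/53² = (0.0071,-0.0249)
o3: d²=200 > ρ²=57 → inactive
F = F_att + ΣF_rep = (9.0071,-1.5249)
p' = p + 1/8·F = (-3.8741,-1.1906)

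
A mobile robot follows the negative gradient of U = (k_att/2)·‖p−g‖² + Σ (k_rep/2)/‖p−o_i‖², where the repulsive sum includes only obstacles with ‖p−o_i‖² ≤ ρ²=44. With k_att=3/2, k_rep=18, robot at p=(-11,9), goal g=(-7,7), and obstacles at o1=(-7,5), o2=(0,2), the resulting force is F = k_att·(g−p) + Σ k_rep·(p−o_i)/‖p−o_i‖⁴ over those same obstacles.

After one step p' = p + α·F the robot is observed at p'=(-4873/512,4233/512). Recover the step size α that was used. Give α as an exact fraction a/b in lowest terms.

α = 1/4

F_att = 3/2·(g−p) = 3/2·(4,-2) = (6.0000,-3.0000)
o1: d²=32 ≤ ρ²=44; F_rep = 18·(-4,4)/32² = (-0.0703,0.0703)
o2: d²=170 > ρ²=44 → inactive
F = F_att + ΣF_rep = (5.9297,-2.9297)
Δp = p'−p = (1.4824,-0.7324); α = Δx/Fx = (759/512) / (759/128) = 1/4
check: Δy/Fy = (-375/512) / (-375/128) = 1/4 ✓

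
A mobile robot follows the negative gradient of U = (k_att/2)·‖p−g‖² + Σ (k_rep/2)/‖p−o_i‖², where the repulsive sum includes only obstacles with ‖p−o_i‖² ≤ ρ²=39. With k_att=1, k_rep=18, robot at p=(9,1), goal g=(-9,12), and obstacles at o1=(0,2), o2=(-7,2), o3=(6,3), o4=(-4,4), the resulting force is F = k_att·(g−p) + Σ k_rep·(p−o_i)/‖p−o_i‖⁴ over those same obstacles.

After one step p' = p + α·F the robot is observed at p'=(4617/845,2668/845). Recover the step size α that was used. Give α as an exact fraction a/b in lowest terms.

F_att = 1·(g−p) = 1·(-18,11) = (-18.0000,11.0000)
o1: d²=82 > ρ²=39 → inactive
o2: d²=257 > ρ²=39 → inactive
o3: d²=13 ≤ ρ²=39; F_rep = 18·(3,-2)/13² = (0.3195,-0.2130)
o4: d²=178 > ρ²=39 → inactive
F = F_att + ΣF_rep = (-17.6805,10.7870)
Δp = p'−p = (-3.5361,2.1574); α = Δx/Fx = (-2988/845) / (-2988/169) = 1/5
check: Δy/Fy = (1823/845) / (1823/169) = 1/5 ✓

α = 1/5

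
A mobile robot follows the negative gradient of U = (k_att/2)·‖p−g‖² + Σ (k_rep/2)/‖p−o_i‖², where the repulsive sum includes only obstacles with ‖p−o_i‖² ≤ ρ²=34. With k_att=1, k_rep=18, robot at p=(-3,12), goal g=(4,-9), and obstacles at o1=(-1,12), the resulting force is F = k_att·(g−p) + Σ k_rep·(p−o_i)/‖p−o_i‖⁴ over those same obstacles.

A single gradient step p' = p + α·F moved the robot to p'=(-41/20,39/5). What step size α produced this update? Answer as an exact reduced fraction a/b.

F_att = 1·(g−p) = 1·(7,-21) = (7.0000,-21.0000)
o1: d²=4 ≤ ρ²=34; F_rep = 18·(-2,0)/4² = (-2.2500,0.0000)
F = F_att + ΣF_rep = (4.7500,-21.0000)
Δp = p'−p = (0.9500,-4.2000); α = Δx/Fx = (19/20) / (19/4) = 1/5
check: Δy/Fy = (-21/5) / (-21) = 1/5 ✓

α = 1/5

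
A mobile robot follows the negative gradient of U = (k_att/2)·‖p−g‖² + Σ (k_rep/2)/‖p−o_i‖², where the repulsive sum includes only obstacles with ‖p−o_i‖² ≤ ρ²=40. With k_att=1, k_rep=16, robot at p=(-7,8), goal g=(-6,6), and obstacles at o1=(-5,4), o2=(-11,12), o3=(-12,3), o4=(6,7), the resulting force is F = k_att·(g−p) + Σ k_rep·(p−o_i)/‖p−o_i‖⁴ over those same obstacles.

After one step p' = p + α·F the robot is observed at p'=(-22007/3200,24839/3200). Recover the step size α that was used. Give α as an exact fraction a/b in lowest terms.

F_att = 1·(g−p) = 1·(1,-2) = (1.0000,-2.0000)
o1: d²=20 ≤ ρ²=40; F_rep = 16·(-2,4)/20² = (-0.0800,0.1600)
o2: d²=32 ≤ ρ²=40; F_rep = 16·(4,-4)/32² = (0.0625,-0.0625)
o3: d²=50 > ρ²=40 → inactive
o4: d²=170 > ρ²=40 → inactive
F = F_att + ΣF_rep = (0.9825,-1.9025)
Δp = p'−p = (0.1228,-0.2378); α = Δx/Fx = (393/3200) / (393/400) = 1/8
check: Δy/Fy = (-761/3200) / (-761/400) = 1/8 ✓

α = 1/8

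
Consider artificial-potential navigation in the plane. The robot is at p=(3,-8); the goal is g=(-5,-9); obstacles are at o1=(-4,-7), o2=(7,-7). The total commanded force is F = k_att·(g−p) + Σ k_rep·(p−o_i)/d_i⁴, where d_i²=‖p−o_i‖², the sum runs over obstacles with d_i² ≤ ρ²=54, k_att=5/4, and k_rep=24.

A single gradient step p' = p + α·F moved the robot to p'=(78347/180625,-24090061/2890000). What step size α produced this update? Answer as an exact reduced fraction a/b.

F_att = 5/4·(g−p) = 5/4·(-8,-1) = (-10.0000,-1.2500)
o1: d²=50 ≤ ρ²=54; F_rep = 24·(7,-1)/50² = (0.0672,-0.0096)
o2: d²=17 ≤ ρ²=54; F_rep = 24·(-4,-1)/17² = (-0.3322,-0.0830)
F = F_att + ΣF_rep = (-10.2650,-1.3426)
Δp = p'−p = (-2.5662,-0.3357); α = Δx/Fx = (-463528/180625) / (-1854112/180625) = 1/4
check: Δy/Fy = (-970061/2890000) / (-970061/722500) = 1/4 ✓

α = 1/4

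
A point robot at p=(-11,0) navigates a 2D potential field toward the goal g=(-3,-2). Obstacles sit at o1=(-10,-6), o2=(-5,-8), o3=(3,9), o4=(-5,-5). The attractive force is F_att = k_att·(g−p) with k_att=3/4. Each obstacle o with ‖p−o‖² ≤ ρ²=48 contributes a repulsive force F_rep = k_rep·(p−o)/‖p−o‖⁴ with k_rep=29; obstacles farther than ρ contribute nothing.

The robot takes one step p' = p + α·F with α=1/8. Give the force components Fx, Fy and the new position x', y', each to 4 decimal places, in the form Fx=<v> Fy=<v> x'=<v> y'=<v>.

Fx=5.9788 Fy=-1.3729 x'=-10.2526 y'=-0.1716

F_att = 3/4·(g−p) = 3/4·(8,-2) = (6.0000,-1.5000)
o1: d²=37 ≤ ρ²=48; F_rep = 29·(-1,6)/37² = (-0.0212,0.1271)
o2: d²=100 > ρ²=48 → inactive
o3: d²=277 > ρ²=48 → inactive
o4: d²=61 > ρ²=48 → inactive
F = F_att + ΣF_rep = (5.9788,-1.3729)
p' = p + 1/8·F = (-10.2526,-0.1716)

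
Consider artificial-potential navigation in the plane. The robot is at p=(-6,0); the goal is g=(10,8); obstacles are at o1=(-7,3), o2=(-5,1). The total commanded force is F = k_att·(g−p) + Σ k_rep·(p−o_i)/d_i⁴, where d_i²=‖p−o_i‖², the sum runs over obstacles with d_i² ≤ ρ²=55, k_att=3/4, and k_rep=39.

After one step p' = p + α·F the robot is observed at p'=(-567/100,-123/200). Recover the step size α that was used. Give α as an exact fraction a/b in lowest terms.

α = 1/8

F_att = 3/4·(g−p) = 3/4·(16,8) = (12.0000,6.0000)
o1: d²=10 ≤ ρ²=55; F_rep = 39·(1,-3)/10² = (0.3900,-1.1700)
o2: d²=2 ≤ ρ²=55; F_rep = 39·(-1,-1)/2² = (-9.7500,-9.7500)
F = F_att + ΣF_rep = (2.6400,-4.9200)
Δp = p'−p = (0.3300,-0.6150); α = Δx/Fx = (33/100) / (66/25) = 1/8
check: Δy/Fy = (-123/200) / (-123/25) = 1/8 ✓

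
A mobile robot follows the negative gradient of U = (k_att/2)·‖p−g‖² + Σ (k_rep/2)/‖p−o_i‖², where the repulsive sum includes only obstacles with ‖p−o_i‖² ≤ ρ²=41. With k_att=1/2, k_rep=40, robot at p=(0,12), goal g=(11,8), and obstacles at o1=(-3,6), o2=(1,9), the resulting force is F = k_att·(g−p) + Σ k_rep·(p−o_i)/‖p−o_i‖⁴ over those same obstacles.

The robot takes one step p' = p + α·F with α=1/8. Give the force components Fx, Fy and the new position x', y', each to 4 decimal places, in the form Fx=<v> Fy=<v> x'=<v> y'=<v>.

Fx=5.1000 Fy=-0.8000 x'=0.6375 y'=11.9000

F_att = 1/2·(g−p) = 1/2·(11,-4) = (5.5000,-2.0000)
o1: d²=45 > ρ²=41 → inactive
o2: d²=10 ≤ ρ²=41; F_rep = 40·(-1,3)/10² = (-0.4000,1.2000)
F = F_att + ΣF_rep = (5.1000,-0.8000)
p' = p + 1/8·F = (0.6375,11.9000)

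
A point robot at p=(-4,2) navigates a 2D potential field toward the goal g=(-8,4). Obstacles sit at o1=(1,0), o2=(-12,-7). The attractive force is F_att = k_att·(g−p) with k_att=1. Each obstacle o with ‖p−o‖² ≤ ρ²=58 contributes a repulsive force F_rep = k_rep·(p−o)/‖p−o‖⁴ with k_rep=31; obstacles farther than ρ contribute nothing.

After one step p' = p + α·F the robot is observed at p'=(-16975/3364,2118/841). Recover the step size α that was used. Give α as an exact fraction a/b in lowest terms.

α = 1/4

F_att = 1·(g−p) = 1·(-4,2) = (-4.0000,2.0000)
o1: d²=29 ≤ ρ²=58; F_rep = 31·(-5,2)/29² = (-0.1843,0.0737)
o2: d²=145 > ρ²=58 → inactive
F = F_att + ΣF_rep = (-4.1843,2.0737)
Δp = p'−p = (-1.0461,0.5184); α = Δx/Fx = (-3519/3364) / (-3519/841) = 1/4
check: Δy/Fy = (436/841) / (1744/841) = 1/4 ✓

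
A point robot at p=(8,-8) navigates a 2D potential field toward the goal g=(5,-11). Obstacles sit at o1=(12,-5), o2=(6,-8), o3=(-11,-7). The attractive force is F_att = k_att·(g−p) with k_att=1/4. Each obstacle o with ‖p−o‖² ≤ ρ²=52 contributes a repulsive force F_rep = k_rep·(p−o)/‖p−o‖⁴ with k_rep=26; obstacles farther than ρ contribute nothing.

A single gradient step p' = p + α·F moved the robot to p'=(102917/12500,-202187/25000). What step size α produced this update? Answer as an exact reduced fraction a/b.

F_att = 1/4·(g−p) = 1/4·(-3,-3) = (-0.7500,-0.7500)
o1: d²=25 ≤ ρ²=52; F_rep = 26·(-4,-3)/25² = (-0.1664,-0.1248)
o2: d²=4 ≤ ρ²=52; F_rep = 26·(2,0)/4² = (3.2500,0.0000)
o3: d²=362 > ρ²=52 → inactive
F = F_att + ΣF_rep = (2.3336,-0.8748)
Δp = p'−p = (0.2334,-0.0875); α = Δx/Fx = (2917/12500) / (2917/1250) = 1/10
check: Δy/Fy = (-2187/25000) / (-2187/2500) = 1/10 ✓

α = 1/10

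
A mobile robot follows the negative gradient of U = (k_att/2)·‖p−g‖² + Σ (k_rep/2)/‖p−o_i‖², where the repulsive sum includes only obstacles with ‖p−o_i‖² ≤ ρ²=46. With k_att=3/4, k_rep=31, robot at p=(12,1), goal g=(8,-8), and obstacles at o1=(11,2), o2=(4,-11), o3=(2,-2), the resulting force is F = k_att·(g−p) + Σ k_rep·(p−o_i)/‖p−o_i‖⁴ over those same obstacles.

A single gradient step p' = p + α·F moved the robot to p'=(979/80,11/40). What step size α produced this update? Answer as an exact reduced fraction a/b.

F_att = 3/4·(g−p) = 3/4·(-4,-9) = (-3.0000,-6.7500)
o1: d²=2 ≤ ρ²=46; F_rep = 31·(1,-1)/2² = (7.7500,-7.7500)
o2: d²=208 > ρ²=46 → inactive
o3: d²=109 > ρ²=46 → inactive
F = F_att + ΣF_rep = (4.7500,-14.5000)
Δp = p'−p = (0.2375,-0.7250); α = Δx/Fx = (19/80) / (19/4) = 1/20
check: Δy/Fy = (-29/40) / (-29/2) = 1/20 ✓

α = 1/20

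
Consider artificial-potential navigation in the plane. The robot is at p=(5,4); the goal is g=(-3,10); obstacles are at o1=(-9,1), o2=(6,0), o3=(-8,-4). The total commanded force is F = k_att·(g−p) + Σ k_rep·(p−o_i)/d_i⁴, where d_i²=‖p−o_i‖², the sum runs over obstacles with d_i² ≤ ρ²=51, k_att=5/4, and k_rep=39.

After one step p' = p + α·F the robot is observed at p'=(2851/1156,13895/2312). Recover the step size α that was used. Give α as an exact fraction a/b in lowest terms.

F_att = 5/4·(g−p) = 5/4·(-8,6) = (-10.0000,7.5000)
o1: d²=205 > ρ²=51 → inactive
o2: d²=17 ≤ ρ²=51; F_rep = 39·(-1,4)/17² = (-0.1349,0.5398)
o3: d²=233 > ρ²=51 → inactive
F = F_att + ΣF_rep = (-10.1349,8.0398)
Δp = p'−p = (-2.5337,2.0099); α = Δx/Fx = (-2929/1156) / (-2929/289) = 1/4
check: Δy/Fy = (4647/2312) / (4647/578) = 1/4 ✓

α = 1/4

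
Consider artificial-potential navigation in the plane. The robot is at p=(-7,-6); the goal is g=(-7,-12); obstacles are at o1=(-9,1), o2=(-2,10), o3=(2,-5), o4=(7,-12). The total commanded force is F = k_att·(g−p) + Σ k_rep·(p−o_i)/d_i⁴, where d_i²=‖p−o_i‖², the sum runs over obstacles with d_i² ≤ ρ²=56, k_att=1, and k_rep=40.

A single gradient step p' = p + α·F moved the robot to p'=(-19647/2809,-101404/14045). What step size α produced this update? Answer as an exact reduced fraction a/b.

F_att = 1·(g−p) = 1·(0,-6) = (0.0000,-6.0000)
o1: d²=53 ≤ ρ²=56; F_rep = 40·(2,-7)/53² = (0.0285,-0.0997)
o2: d²=281 > ρ²=56 → inactive
o3: d²=82 > ρ²=56 → inactive
o4: d²=232 > ρ²=56 → inactive
F = F_att + ΣF_rep = (0.0285,-6.0997)
Δp = p'−p = (0.0057,-1.2199); α = Δx/Fx = (16/2809) / (80/2809) = 1/5
check: Δy/Fy = (-17134/14045) / (-17134/2809) = 1/5 ✓

α = 1/5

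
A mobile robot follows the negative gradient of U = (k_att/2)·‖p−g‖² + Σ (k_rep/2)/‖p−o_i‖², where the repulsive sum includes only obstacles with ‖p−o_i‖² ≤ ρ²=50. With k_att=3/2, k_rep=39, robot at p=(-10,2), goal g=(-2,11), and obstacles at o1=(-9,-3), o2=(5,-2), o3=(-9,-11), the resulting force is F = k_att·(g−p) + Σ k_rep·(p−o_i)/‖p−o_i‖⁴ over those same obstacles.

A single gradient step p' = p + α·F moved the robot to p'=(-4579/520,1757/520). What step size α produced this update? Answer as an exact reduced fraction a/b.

α = 1/10

F_att = 3/2·(g−p) = 3/2·(8,9) = (12.0000,13.5000)
o1: d²=26 ≤ ρ²=50; F_rep = 39·(-1,5)/26² = (-0.0577,0.2885)
o2: d²=241 > ρ²=50 → inactive
o3: d²=170 > ρ²=50 → inactive
F = F_att + ΣF_rep = (11.9423,13.7885)
Δp = p'−p = (1.1942,1.3788); α = Δx/Fx = (621/520) / (621/52) = 1/10
check: Δy/Fy = (717/520) / (717/52) = 1/10 ✓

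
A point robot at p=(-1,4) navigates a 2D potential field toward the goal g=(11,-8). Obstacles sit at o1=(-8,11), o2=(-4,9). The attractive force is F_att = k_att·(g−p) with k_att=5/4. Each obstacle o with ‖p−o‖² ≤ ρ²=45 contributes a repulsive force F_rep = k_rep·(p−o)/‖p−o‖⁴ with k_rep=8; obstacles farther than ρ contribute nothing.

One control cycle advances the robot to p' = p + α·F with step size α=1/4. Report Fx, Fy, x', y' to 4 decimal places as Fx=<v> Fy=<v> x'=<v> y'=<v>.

Fx=15.0208 Fy=-15.0346 x'=2.7552 y'=0.2413

F_att = 5/4·(g−p) = 5/4·(12,-12) = (15.0000,-15.0000)
o1: d²=98 > ρ²=45 → inactive
o2: d²=34 ≤ ρ²=45; F_rep = 8·(3,-5)/34² = (0.0208,-0.0346)
F = F_att + ΣF_rep = (15.0208,-15.0346)
p' = p + 1/4·F = (2.7552,0.2413)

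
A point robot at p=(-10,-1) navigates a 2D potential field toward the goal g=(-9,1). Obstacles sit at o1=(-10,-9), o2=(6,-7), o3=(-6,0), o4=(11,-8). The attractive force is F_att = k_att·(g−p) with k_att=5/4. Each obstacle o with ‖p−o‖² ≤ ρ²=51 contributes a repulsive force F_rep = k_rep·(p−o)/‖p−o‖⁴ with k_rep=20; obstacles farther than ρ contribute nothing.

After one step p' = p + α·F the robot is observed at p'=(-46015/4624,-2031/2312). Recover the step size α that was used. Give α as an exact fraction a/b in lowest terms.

α = 1/20

F_att = 5/4·(g−p) = 5/4·(1,2) = (1.2500,2.5000)
o1: d²=64 > ρ²=51 → inactive
o2: d²=292 > ρ²=51 → inactive
o3: d²=17 ≤ ρ²=51; F_rep = 20·(-4,-1)/17² = (-0.2768,-0.0692)
o4: d²=490 > ρ²=51 → inactive
F = F_att + ΣF_rep = (0.9732,2.4308)
Δp = p'−p = (0.0487,0.1215); α = Δx/Fx = (225/4624) / (1125/1156) = 1/20
check: Δy/Fy = (281/2312) / (1405/578) = 1/20 ✓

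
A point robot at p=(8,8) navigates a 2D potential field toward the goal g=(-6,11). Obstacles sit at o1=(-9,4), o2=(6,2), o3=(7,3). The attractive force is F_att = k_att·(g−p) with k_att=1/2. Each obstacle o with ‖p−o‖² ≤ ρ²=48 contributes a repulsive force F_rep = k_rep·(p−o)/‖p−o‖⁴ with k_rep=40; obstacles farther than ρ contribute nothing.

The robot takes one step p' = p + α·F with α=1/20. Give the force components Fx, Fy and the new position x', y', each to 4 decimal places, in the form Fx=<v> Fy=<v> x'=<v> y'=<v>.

Fx=-6.8908 Fy=1.9459 x'=7.6555 y'=8.0973

F_att = 1/2·(g−p) = 1/2·(-14,3) = (-7.0000,1.5000)
o1: d²=305 > ρ²=48 → inactive
o2: d²=40 ≤ ρ²=48; F_rep = 40·(2,6)/40² = (0.0500,0.1500)
o3: d²=26 ≤ ρ²=48; F_rep = 40·(1,5)/26² = (0.0592,0.2959)
F = F_att + ΣF_rep = (-6.8908,1.9459)
p' = p + 1/20·F = (7.6555,8.0973)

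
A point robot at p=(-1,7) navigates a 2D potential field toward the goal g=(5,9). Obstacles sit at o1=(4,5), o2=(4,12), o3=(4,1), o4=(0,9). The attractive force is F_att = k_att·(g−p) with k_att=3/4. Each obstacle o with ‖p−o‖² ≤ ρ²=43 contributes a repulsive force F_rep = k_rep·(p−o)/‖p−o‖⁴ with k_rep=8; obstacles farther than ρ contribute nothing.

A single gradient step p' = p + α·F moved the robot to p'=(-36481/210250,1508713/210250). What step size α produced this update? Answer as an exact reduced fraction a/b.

α = 1/5

F_att = 3/4·(g−p) = 3/4·(6,2) = (4.5000,1.5000)
o1: d²=29 ≤ ρ²=43; F_rep = 8·(-5,2)/29² = (-0.0476,0.0190)
o2: d²=50 > ρ²=43 → inactive
o3: d²=61 > ρ²=43 → inactive
o4: d²=5 ≤ ρ²=43; F_rep = 8·(-1,-2)/5² = (-0.3200,-0.6400)
F = F_att + ΣF_rep = (4.1324,0.8790)
Δp = p'−p = (0.8265,0.1758); α = Δx/Fx = (173769/210250) / (173769/42050) = 1/5
check: Δy/Fy = (36963/210250) / (36963/42050) = 1/5 ✓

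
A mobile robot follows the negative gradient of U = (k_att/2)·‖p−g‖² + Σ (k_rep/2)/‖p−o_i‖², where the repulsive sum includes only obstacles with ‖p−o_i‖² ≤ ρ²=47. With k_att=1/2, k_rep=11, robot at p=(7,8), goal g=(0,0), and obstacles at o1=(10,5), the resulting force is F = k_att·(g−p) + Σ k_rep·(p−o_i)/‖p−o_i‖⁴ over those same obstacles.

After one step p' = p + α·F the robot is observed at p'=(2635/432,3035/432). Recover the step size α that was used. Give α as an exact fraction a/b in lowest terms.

α = 1/4

F_att = 1/2·(g−p) = 1/2·(-7,-8) = (-3.5000,-4.0000)
o1: d²=18 ≤ ρ²=47; F_rep = 11·(-3,3)/18² = (-0.1019,0.1019)
F = F_att + ΣF_rep = (-3.6019,-3.8981)
Δp = p'−p = (-0.9005,-0.9745); α = Δx/Fx = (-389/432) / (-389/108) = 1/4
check: Δy/Fy = (-421/432) / (-421/108) = 1/4 ✓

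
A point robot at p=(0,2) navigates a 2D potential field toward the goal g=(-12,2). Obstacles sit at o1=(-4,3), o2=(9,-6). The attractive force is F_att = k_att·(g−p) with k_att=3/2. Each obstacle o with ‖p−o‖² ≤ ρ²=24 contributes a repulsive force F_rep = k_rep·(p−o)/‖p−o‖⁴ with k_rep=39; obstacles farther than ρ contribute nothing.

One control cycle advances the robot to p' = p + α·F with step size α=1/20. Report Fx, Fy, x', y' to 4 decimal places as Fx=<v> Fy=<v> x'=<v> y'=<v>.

Fx=-17.4602 Fy=-0.1349 x'=-0.8730 y'=1.9933

F_att = 3/2·(g−p) = 3/2·(-12,0) = (-18.0000,0.0000)
o1: d²=17 ≤ ρ²=24; F_rep = 39·(4,-1)/17² = (0.5398,-0.1349)
o2: d²=145 > ρ²=24 → inactive
F = F_att + ΣF_rep = (-17.4602,-0.1349)
p' = p + 1/20·F = (-0.8730,1.9933)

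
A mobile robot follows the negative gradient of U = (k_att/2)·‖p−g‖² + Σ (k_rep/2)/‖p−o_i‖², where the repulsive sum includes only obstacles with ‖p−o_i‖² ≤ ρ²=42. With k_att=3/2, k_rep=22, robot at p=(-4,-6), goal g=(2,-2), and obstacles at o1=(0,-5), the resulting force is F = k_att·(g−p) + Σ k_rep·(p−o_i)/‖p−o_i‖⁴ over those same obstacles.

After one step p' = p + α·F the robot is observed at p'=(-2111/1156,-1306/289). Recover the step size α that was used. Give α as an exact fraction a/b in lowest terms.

F_att = 3/2·(g−p) = 3/2·(6,4) = (9.0000,6.0000)
o1: d²=17 ≤ ρ²=42; F_rep = 22·(-4,-1)/17² = (-0.3045,-0.0761)
F = F_att + ΣF_rep = (8.6955,5.9239)
Δp = p'−p = (2.1739,1.4810); α = Δx/Fx = (2513/1156) / (2513/289) = 1/4
check: Δy/Fy = (428/289) / (1712/289) = 1/4 ✓

α = 1/4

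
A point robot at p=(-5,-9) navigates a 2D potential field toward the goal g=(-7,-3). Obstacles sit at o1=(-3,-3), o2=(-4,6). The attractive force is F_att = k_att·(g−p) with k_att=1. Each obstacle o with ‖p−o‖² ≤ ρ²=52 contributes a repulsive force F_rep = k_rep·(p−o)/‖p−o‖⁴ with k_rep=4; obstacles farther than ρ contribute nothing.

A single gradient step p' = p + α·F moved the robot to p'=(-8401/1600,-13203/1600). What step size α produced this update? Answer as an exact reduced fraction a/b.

α = 1/8

F_att = 1·(g−p) = 1·(-2,6) = (-2.0000,6.0000)
o1: d²=40 ≤ ρ²=52; F_rep = 4·(-2,-6)/40² = (-0.0050,-0.0150)
o2: d²=226 > ρ²=52 → inactive
F = F_att + ΣF_rep = (-2.0050,5.9850)
Δp = p'−p = (-0.2506,0.7481); α = Δx/Fx = (-401/1600) / (-401/200) = 1/8
check: Δy/Fy = (1197/1600) / (1197/200) = 1/8 ✓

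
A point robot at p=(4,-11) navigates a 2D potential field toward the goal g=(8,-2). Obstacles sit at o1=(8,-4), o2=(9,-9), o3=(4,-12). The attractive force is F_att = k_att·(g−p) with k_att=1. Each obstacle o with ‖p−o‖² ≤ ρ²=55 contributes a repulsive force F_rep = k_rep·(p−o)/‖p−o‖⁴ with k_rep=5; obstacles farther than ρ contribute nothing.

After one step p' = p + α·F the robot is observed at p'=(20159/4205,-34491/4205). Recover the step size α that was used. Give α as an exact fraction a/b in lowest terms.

α = 1/5

F_att = 1·(g−p) = 1·(4,9) = (4.0000,9.0000)
o1: d²=65 > ρ²=55 → inactive
o2: d²=29 ≤ ρ²=55; F_rep = 5·(-5,-2)/29² = (-0.0297,-0.0119)
o3: d²=1 ≤ ρ²=55; F_rep = 5·(0,1)/1² = (0.0000,5.0000)
F = F_att + ΣF_rep = (3.9703,13.9881)
Δp = p'−p = (0.7941,2.7976); α = Δx/Fx = (3339/4205) / (3339/841) = 1/5
check: Δy/Fy = (11764/4205) / (11764/841) = 1/5 ✓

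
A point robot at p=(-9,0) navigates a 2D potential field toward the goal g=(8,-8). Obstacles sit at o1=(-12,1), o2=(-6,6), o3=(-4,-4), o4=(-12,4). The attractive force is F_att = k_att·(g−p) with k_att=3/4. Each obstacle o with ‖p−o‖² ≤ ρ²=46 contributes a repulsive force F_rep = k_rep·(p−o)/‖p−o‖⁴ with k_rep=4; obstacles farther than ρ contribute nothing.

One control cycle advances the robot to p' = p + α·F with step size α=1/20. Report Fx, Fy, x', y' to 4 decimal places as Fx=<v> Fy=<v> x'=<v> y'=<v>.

F_att = 3/4·(g−p) = 3/4·(17,-8) = (12.7500,-6.0000)
o1: d²=10 ≤ ρ²=46; F_rep = 4·(3,-1)/10² = (0.1200,-0.0400)
o2: d²=45 ≤ ρ²=46; F_rep = 4·(-3,-6)/45² = (-0.0059,-0.0119)
o3: d²=41 ≤ ρ²=46; F_rep = 4·(-5,4)/41² = (-0.0119,0.0095)
o4: d²=25 ≤ ρ²=46; F_rep = 4·(3,-4)/25² = (0.0192,-0.0256)
F = F_att + ΣF_rep = (12.8714,-6.0679)
p' = p + 1/20·F = (-8.3564,-0.3034)

Fx=12.8714 Fy=-6.0679 x'=-8.3564 y'=-0.3034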